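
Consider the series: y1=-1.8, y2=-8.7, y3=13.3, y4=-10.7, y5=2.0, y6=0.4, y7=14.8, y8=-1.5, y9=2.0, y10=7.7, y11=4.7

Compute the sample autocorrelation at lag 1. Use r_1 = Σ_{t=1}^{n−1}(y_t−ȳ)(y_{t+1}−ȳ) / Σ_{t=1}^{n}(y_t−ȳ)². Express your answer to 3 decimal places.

-0.430

Mean ȳ = (-1.8 − 8.7 + 13.3 − 10.7 + 2.0 + 0.4 + 14.8 − 1.5 + 2.0 + 7.7 + 4.7)/11 = 2.0182
Numerator Σ_{t=1}^{10}(y_t−ȳ)(y_{t+1}−ȳ) = -273.6740
Denominator Σ(y_t−ȳ)² = 636.3364
r_1 = -273.6740 / 636.3364 = -0.430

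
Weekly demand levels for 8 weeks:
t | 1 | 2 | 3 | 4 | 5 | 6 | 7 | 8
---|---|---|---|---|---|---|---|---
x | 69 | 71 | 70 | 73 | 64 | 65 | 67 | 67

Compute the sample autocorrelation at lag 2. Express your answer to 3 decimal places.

Mean x̄ = (69 + 71 + 70 + 73 + 64 + 65 + 67 + 67)/8 = 68.2500
Numerator Σ_{t=1}^{6}(x_t−x̄)(x_{t+2}−x̄) = 0.8750
Denominator Σ(x_t−x̄)² = 65.5000
r_2 = 0.8750 / 65.5000 = 0.013

0.013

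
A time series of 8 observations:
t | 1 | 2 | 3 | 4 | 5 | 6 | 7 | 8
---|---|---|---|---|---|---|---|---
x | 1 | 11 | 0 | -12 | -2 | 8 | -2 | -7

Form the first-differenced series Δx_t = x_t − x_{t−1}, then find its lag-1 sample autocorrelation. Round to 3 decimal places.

First differences Δx: 10, -11, -12, 10, 10, -10, -5
Mean of differences = -1.1429
Numerator Σ(Δx_t−Δx̄)(Δx_{t+1}−Δx̄) = -64.1633
Denominator Σ(Δx_t−Δx̄)² = 680.8571
r_1(Δx) = -64.1633 / 680.8571 = -0.094

-0.094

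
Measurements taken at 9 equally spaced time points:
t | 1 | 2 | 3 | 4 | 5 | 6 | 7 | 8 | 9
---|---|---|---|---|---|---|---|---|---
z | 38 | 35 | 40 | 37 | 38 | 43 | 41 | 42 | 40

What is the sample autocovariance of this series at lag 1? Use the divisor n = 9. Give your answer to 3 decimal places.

Mean z̄ = (38 + 35 + 40 + 37 + 38 + 43 + 41 + 42 + 40)/9 = 39.3333
Σ_{t=1}^{8}(z_t−z̄)(z_{t+1}−z̄) = 11.8889
γ_1 = 11.8889 / 9 = 1.321

1.321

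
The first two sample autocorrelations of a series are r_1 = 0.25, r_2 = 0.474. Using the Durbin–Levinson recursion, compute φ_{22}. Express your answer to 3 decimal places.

0.439

φ_{22} = (r_2 − r_1²) / (1 − r_1²)
r_1² = (0.25)² = 0.0625
Numerator = 0.474 − 0.0625 = 0.4115; denominator = 1 − 0.0625 = 0.9375
φ_{22} = 0.4115 / 0.9375 = 0.439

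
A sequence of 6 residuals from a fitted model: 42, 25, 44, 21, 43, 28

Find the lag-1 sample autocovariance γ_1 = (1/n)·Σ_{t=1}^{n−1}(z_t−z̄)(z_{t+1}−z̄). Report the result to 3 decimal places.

-77.255

Mean z̄ = (42 + 25 + 44 + 21 + 43 + 28)/6 = 33.8333
Deviations: 8.1667, -8.8333, 10.1667, -12.8333, 9.1667, -5.8333
Σ_{t=1}^{5}(z_t−z̄)(z_{t+1}−z̄) = -463.5278
γ_1 = -463.5278 / 6 = -77.255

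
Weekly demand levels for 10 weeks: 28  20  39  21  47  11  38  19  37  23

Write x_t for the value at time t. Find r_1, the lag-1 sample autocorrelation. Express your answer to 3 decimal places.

Mean x̄ = (28 + 20 + 39 + 21 + 47 + 11 + 38 + 19 + 37 + 23)/10 = 28.3000
Numerator Σ_{t=1}^{9}(x_t−x̄)(x_{t+1}−x̄) = -1009.4900
Denominator Σ(x_t−x̄)² = 1170.1000
r_1 = -1009.4900 / 1170.1000 = -0.863

-0.863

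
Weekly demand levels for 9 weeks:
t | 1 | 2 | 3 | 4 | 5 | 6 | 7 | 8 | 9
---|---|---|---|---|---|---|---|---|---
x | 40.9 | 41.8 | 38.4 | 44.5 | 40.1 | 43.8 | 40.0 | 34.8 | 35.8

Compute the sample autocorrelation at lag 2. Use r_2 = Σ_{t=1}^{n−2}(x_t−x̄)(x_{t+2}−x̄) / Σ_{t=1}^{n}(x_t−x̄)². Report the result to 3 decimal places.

0.044

Mean x̄ = (40.9 + 41.8 + 38.4 + 44.5 + 40.1 + 43.8 + 40.0 + 34.8 + 35.8)/9 = 40.0111
Σ(x_t−x̄)(x_{t+2}−x̄) = (-1.4321) + (8.0301) + (-0.1432) + (17.0079) + (-0.0010) + (-19.7443) + (0.0468) = 3.7642
Denominator Σ(x_t−x̄)² = 85.9889
r_2 = 3.7642 / 85.9889 = 0.044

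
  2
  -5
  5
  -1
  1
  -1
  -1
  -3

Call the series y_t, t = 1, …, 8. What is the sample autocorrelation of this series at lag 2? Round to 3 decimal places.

0.368

Mean ȳ = (2 − 5 + 5 − 1 + 1 − 1 − 1 − 3)/8 = -0.3750
Deviations from mean: 2.3750, -4.6250, 5.3750, -0.6250, 1.3750, -0.6250, -0.6250, -2.6250
Numerator Σ_{t=1}^{6}(y_t−ȳ)(y_{t+2}−ȳ) = 24.2188
Denominator Σ(y_t−ȳ)² = 65.8750
r_2 = 24.2188 / 65.8750 = 0.368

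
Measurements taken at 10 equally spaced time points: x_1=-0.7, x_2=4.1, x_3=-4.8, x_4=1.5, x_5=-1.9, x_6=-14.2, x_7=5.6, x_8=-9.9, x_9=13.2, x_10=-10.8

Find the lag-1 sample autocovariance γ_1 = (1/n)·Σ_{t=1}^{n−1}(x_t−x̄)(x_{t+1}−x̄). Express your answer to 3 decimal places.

Mean x̄ = (-0.7 + 4.1 − 4.8 + 1.5 − 1.9 − 14.2 + 5.6 − 9.9 + 13.2 − 10.8)/10 = -1.7900
Σ_{t=1}^{9}(x_t−x̄)(x_{t+1}−x̄) = -428.4801
γ_1 = -428.4801 / 10 = -42.848

-42.848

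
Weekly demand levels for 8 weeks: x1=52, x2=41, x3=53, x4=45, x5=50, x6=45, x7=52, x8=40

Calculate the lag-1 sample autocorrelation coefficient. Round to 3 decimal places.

-0.726

Mean x̄ = (52 + 41 + 53 + 45 + 50 + 45 + 52 + 40)/8 = 47.2500
Deviations from mean: 4.7500, -6.2500, 5.7500, -2.2500, 2.7500, -2.2500, 4.7500, -7.2500
Σ(x_t−x̄)(x_{t+1}−x̄) = (-29.6875) + (-35.9375) + (-12.9375) + (-6.1875) + (-6.1875) + (-10.6875) + (-34.4375) = -136.0625
Denominator Σ(x_t−x̄)² = 187.5000
r_1 = -136.0625 / 187.5000 = -0.726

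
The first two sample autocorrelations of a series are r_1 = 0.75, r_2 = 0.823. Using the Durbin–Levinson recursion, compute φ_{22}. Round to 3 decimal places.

φ_{22} = (r_2 − r_1²) / (1 − r_1²)
r_1² = (0.75)² = 0.5625
Numerator = 0.823 − 0.5625 = 0.2605; denominator = 1 − 0.5625 = 0.4375
φ_{22} = 0.2605 / 0.4375 = 0.595

0.595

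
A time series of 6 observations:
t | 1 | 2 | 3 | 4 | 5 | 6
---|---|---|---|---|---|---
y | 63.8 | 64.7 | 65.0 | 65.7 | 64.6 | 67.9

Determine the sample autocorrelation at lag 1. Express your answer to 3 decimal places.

Mean ȳ = (63.8 + 64.7 + 65.0 + 65.7 + 64.6 + 67.9)/6 = 65.2833
Deviations from mean: -1.4833, -0.5833, -0.2833, 0.4167, -0.6833, 2.6167
Numerator Σ_{t=1}^{5}(y_t−ȳ)(y_{t+1}−ȳ) = -1.1603
Denominator Σ(y_t−ȳ)² = 10.1083
r_1 = -1.1603 / 10.1083 = -0.115

-0.115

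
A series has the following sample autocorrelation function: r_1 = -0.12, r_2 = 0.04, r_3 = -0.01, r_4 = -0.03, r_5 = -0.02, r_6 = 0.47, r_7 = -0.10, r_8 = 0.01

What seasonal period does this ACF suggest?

6

The largest autocorrelation is r_6 = 0.47; the remaining lags stay at or below 0.04.
The dominant spike at lag 6 indicates a seasonal period of 6.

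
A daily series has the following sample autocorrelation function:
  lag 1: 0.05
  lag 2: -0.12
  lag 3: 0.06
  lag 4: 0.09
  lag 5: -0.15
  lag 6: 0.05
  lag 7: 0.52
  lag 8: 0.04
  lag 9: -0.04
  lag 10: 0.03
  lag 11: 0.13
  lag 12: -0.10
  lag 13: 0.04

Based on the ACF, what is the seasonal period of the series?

7

The largest autocorrelation is r_7 = 0.52; the remaining lags stay at or below 0.13.
The dominant spike at lag 7 indicates a seasonal period of 7.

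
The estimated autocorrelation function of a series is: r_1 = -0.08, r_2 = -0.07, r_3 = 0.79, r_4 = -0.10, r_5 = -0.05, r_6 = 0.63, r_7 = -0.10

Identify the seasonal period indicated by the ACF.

The largest autocorrelation is r_3 = 0.79, with a weaker echo at lag 6 (0.63); the remaining lags stay at or below -0.05.
The dominant spike at lag 3 indicates a seasonal period of 3.

3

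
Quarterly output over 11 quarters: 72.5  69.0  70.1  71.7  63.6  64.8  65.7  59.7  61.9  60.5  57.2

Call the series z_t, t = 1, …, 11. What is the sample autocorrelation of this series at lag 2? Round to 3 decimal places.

Mean z̄ = (72.5 + 69.0 + 70.1 + 71.7 + 63.6 + 64.8 + 65.7 + 59.7 + 61.9 + 60.5 + 57.2)/11 = 65.1545
Numerator Σ_{t=1}^{9}(z_t−z̄)(z_{t+2}−z̄) = 102.0759
Denominator Σ(z_t−z̄)² = 264.1673
r_2 = 102.0759 / 264.1673 = 0.386

0.386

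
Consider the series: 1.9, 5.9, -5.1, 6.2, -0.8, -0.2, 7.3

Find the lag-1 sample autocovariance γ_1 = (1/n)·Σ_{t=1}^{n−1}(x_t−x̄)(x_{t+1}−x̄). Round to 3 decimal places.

Mean x̄ = (1.9 + 5.9 − 5.1 + 6.2 − 0.8 − 0.2 + 7.3)/7 = 2.1714
Deviations: -0.2714, 3.7286, -7.2714, 4.0286, -2.9714, -2.3714, 5.1286
Σ_{t=1}^{6}(x_t−x̄)(x_{t+1}−x̄) = -74.5037
γ_1 = -74.5037 / 7 = -10.643

-10.643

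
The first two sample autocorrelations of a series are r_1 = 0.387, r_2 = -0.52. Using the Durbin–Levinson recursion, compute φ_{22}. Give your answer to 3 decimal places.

φ_{22} = (r_2 − r_1²) / (1 − r_1²)
r_1² = (0.387)² = 0.149769
Numerator = -0.52 − 0.1498 = -0.6698; denominator = 1 − 0.1498 = 0.8502
φ_{22} = -0.6698 / 0.8502 = -0.788

-0.788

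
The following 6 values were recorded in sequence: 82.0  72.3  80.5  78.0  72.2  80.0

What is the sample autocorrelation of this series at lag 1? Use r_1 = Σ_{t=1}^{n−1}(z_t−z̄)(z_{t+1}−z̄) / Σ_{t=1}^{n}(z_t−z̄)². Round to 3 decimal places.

-0.588

Mean z̄ = (82.0 + 72.3 + 80.5 + 78.0 + 72.2 + 80.0)/6 = 77.5000
Deviations from mean: 4.5000, -5.2000, 3.0000, 0.5000, -5.3000, 2.5000
Numerator Σ_{t=1}^{5}(z_t−z̄)(z_{t+1}−z̄) = -53.4000
Denominator Σ(z_t−z̄)² = 90.8800
r_1 = -53.4000 / 90.8800 = -0.588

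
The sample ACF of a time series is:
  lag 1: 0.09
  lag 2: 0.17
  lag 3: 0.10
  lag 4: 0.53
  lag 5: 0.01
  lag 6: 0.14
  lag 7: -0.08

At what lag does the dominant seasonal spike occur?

The largest autocorrelation is r_4 = 0.53; the remaining lags stay at or below 0.17.
The dominant spike at lag 4 indicates a seasonal period of 4.

4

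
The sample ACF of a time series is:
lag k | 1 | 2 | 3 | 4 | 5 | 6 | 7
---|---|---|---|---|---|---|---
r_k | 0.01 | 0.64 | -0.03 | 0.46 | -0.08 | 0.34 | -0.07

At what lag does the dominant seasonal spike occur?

The largest autocorrelation is r_2 = 0.64, with weaker echoes at lags 4 (0.46) and 6 (0.34); the remaining lags stay at or below 0.01.
The dominant spike at lag 2 indicates a seasonal period of 2.

2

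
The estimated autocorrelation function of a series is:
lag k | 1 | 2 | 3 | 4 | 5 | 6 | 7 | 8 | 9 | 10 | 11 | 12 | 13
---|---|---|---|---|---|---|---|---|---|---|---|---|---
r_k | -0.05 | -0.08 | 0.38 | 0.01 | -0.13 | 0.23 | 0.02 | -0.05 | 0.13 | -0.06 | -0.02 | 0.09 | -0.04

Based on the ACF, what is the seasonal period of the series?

The largest autocorrelation is r_3 = 0.38, with a weaker echo at lag 6 (0.23); the remaining lags stay at or below 0.13.
The dominant spike at lag 3 indicates a seasonal period of 3.

3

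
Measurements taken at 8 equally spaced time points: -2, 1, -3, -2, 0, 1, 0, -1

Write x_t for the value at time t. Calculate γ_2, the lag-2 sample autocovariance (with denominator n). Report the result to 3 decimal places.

Mean x̄ = (-2 + 1 − 3 − 2 + 0 + 1 + 0 − 1)/8 = -0.7500
Σ_{t=1}^{6}(x_t−x̄)(x_{t+2}−x̄) = -3.1250
γ_2 = -3.1250 / 8 = -0.391

-0.391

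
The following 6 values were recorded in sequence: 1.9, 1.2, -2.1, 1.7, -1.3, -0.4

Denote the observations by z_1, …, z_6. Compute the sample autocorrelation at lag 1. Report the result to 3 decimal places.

Mean z̄ = (1.9 + 1.2 − 2.1 + 1.7 − 1.3 − 0.4)/6 = 0.1667
Deviations from mean: 1.7333, 1.0333, -2.2667, 1.5333, -1.4667, -0.5667
Numerator Σ_{t=1}^{5}(z_t−z̄)(z_{t+1}−z̄) = -5.4444
Denominator Σ(z_t−z̄)² = 14.0333
r_1 = -5.4444 / 14.0333 = -0.388

-0.388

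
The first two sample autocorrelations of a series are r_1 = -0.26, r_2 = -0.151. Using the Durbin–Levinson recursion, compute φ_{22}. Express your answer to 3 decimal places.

-0.234

φ_{22} = (r_2 − r_1²) / (1 − r_1²)
r_1² = (-0.26)² = 0.0676
Numerator = -0.151 − 0.0676 = -0.2186; denominator = 1 − 0.0676 = 0.9324
φ_{22} = -0.2186 / 0.9324 = -0.234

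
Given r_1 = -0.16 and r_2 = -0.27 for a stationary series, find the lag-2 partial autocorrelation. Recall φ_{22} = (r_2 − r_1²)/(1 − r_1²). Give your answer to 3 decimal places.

φ_{22} = (r_2 − r_1²) / (1 − r_1²)
r_1² = (-0.16)² = 0.0256
Numerator = -0.27 − 0.0256 = -0.2956; denominator = 1 − 0.0256 = 0.9744
φ_{22} = -0.2956 / 0.9744 = -0.303

-0.303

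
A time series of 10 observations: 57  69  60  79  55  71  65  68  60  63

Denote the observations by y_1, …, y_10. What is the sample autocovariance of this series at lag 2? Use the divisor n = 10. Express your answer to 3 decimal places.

Mean ȳ = (57 + 69 + 60 + 79 + 55 + 71 + 65 + 68 + 60 + 63)/10 = 64.7000
Σ_{t=1}^{8}(y_t−ȳ)(y_{t+2}−ȳ) = 244.2200
γ_2 = 244.2200 / 10 = 24.422

24.422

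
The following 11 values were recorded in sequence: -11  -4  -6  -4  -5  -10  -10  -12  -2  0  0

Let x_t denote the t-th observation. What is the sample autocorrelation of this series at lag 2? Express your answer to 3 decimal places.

-0.057

Mean x̄ = (-11 − 4 − 6 − 4 − 5 − 10 − 10 − 12 − 2 + 0 + 0)/11 = -5.8182
Numerator Σ_{t=1}^{9}(x_t−x̄)(x_{t+2}−x̄) = -10.7934
Denominator Σ(x_t−x̄)² = 189.6364
r_2 = -10.7934 / 189.6364 = -0.057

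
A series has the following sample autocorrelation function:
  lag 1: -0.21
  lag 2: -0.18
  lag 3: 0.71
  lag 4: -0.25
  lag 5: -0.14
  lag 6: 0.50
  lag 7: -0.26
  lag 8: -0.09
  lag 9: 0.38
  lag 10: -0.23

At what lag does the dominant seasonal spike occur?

3

The largest autocorrelation is r_3 = 0.71, with weaker echoes at lags 6 (0.50) and 9 (0.38); the remaining lags stay at or below -0.09.
The dominant spike at lag 3 indicates a seasonal period of 3.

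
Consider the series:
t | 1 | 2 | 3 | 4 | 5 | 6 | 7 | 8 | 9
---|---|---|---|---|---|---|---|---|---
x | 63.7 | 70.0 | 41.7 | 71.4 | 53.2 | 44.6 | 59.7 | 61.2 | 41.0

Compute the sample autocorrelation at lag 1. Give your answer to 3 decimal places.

-0.389

Mean x̄ = (63.7 + 70.0 + 41.7 + 71.4 + 53.2 + 44.6 + 59.7 + 61.2 + 41.0)/9 = 56.2778
Numerator Σ_{t=1}^{8}(x_t−x̄)(x_{t+1}−x̄) = -427.5594
Denominator Σ(x_t−x̄)² = 1099.7756
r_1 = -427.5594 / 1099.7756 = -0.389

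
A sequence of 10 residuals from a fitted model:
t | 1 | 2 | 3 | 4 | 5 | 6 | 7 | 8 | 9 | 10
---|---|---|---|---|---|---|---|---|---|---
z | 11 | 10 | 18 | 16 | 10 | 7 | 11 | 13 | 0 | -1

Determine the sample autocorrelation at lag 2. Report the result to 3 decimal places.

-0.162

Mean z̄ = (11 + 10 + 18 + 16 + 10 + 7 + 11 + 13 + 0 − 1)/10 = 9.5000
Numerator Σ_{t=1}^{8}(z_t−z̄)(z_{t+2}−z̄) = -55.0000
Denominator Σ(z_t−z̄)² = 338.5000
r_2 = -55.0000 / 338.5000 = -0.162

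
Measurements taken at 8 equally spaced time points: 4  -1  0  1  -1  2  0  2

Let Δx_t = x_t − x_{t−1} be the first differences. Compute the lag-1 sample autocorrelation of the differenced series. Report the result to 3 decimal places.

-0.460

First differences Δx: -5, 1, 1, -2, 3, -2, 2
Mean of differences = -0.2857
Numerator Σ(Δx_t−Δx̄)(Δx_{t+1}−Δx̄) = -21.7959
Denominator Σ(Δx_t−Δx̄)² = 47.4286
r_1(Δx) = -21.7959 / 47.4286 = -0.460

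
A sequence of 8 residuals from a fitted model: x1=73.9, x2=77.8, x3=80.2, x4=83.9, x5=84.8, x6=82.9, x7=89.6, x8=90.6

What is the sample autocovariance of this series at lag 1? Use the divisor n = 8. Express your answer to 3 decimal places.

13.793

Mean x̄ = (73.9 + 77.8 + 80.2 + 83.9 + 84.8 + 82.9 + 89.6 + 90.6)/8 = 82.9625
Deviations: -9.0625, -5.1625, -2.7625, 0.9375, 1.8375, -0.0625, 6.6375, 7.6375
Σ_{t=1}^{7}(x_t−x̄)(x_{t+1}−x̄) = 110.3436
γ_1 = 110.3436 / 8 = 13.793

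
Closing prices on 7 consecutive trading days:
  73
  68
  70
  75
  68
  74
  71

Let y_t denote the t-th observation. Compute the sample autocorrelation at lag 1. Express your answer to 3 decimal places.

Mean ȳ = (73 + 68 + 70 + 75 + 68 + 74 + 71)/7 = 71.2857
Numerator Σ_{t=1}^{6}(y_t−ȳ)(y_{t+1}−ȳ) = -28.0816
Denominator Σ(y_t−ȳ)² = 47.4286
r_1 = -28.0816 / 47.4286 = -0.592

-0.592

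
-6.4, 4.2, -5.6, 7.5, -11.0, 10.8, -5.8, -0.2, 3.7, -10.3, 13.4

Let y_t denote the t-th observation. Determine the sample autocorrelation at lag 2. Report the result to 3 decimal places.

0.421

Mean ȳ = (-6.4 + 4.2 − 5.6 + 7.5 − 11.0 + 10.8 − 5.8 − 0.2 + 3.7 − 10.3 + 13.4)/11 = 0.0273
Numerator Σ_{t=1}^{9}(y_t−ȳ)(y_{t+2}−ȳ) = 301.7749
Denominator Σ(y_t−ȳ)² = 716.8618
r_2 = 301.7749 / 716.8618 = 0.421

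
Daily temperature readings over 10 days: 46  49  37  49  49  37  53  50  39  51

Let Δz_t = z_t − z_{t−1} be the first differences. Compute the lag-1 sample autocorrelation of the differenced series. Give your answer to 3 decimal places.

-0.531

First differences Δz: 3, -12, 12, 0, -12, 16, -3, -11, 12
Mean of differences = 0.5556
Numerator Σ(Δz_t−Δz̄)(Δz_{t+1}−Δz̄) = -513.7531
Denominator Σ(Δz_t−Δz̄)² = 968.2222
r_1(Δz) = -513.7531 / 968.2222 = -0.531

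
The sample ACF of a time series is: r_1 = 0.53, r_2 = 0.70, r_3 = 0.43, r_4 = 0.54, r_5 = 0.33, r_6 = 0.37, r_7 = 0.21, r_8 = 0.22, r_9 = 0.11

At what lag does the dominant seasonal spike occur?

The largest autocorrelation is r_2 = 0.70, with a weaker echo at lag 4 (0.54); the remaining lags stay at or below 0.53.
The dominant spike at lag 2 indicates a seasonal period of 2.

2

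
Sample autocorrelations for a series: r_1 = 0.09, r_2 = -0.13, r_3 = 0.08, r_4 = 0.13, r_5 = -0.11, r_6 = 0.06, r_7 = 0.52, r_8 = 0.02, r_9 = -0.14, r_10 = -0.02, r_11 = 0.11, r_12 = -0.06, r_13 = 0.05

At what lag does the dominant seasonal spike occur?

7

The largest autocorrelation is r_7 = 0.52; the remaining lags stay at or below 0.13.
The dominant spike at lag 7 indicates a seasonal period of 7.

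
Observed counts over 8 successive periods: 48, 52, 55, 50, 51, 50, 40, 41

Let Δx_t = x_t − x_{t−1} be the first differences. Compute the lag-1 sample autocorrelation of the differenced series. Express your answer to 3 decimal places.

First differences Δx: 4, 3, -5, 1, -1, -10, 1
Mean of differences = -1.0000
Numerator Σ(Δx_t−Δx̄)(Δx_{t+1}−Δx̄) = -22.0000
Denominator Σ(Δx_t−Δx̄)² = 146.0000
r_1(Δx) = -22.0000 / 146.0000 = -0.151

-0.151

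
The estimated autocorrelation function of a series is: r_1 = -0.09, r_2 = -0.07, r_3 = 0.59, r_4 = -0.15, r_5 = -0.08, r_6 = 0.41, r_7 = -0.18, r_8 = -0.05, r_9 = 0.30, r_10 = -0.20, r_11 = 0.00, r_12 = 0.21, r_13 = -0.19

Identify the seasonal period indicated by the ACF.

3

The largest autocorrelation is r_3 = 0.59, with weaker echoes at lags 6 (0.41), 9 (0.30) and 12 (0.21); the remaining lags stay at or below 0.00.
The dominant spike at lag 3 indicates a seasonal period of 3.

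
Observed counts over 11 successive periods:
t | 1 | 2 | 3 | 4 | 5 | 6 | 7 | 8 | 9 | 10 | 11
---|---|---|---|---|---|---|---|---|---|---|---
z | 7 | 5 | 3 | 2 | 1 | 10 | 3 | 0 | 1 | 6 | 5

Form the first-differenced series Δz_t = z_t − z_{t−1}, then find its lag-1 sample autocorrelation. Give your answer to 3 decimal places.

-0.267

First differences Δz: -2, -2, -1, -1, 9, -7, -3, 1, 5, -1
Mean of differences = -0.2000
Numerator Σ(Δz_t−Δz̄)(Δz_{t+1}−Δz̄) = -46.8400
Denominator Σ(Δz_t−Δz̄)² = 175.6000
r_1(Δz) = -46.8400 / 175.6000 = -0.267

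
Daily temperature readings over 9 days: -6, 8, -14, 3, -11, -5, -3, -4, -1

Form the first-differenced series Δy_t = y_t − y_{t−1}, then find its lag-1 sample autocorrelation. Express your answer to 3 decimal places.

-0.817

First differences Δy: 14, -22, 17, -14, 6, 2, -1, 3
Mean of differences = 0.6250
Numerator Σ(Δy_t−Δȳ)(Δy_{t+1}−Δȳ) = -989.8906
Denominator Σ(Δy_t−Δȳ)² = 1211.8750
r_1(Δy) = -989.8906 / 1211.8750 = -0.817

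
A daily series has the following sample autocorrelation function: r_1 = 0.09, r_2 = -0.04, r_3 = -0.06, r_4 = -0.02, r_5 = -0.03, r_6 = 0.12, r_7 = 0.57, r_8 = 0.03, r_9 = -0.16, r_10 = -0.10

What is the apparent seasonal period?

7

The largest autocorrelation is r_7 = 0.57; the remaining lags stay at or below 0.12.
The dominant spike at lag 7 indicates a seasonal period of 7.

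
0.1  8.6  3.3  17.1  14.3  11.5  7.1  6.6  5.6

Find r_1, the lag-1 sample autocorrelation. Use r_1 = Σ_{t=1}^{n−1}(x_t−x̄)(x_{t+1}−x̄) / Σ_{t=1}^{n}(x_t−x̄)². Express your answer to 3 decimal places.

Mean x̄ = (0.1 + 8.6 + 3.3 + 17.1 + 14.3 + 11.5 + 7.1 + 6.6 + 5.6)/9 = 8.2444
Numerator Σ_{t=1}^{8}(x_t−x̄)(x_{t+1}−x̄) = 27.4047
Denominator Σ(x_t−x̄)² = 227.6022
r_1 = 27.4047 / 227.6022 = 0.120

0.120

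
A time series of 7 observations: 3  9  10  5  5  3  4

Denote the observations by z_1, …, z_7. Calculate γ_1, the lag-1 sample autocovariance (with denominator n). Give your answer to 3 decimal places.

1.382

Mean z̄ = (3 + 9 + 10 + 5 + 5 + 3 + 4)/7 = 5.5714
Deviations: -2.5714, 3.4286, 4.4286, -0.5714, -0.5714, -2.5714, -1.5714
Σ_{t=1}^{6}(z_t−z̄)(z_{t+1}−z̄) = 9.6735
γ_1 = 9.6735 / 7 = 1.382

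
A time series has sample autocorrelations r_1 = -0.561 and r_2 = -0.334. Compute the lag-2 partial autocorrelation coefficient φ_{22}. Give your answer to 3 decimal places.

φ_{22} = (r_2 − r_1²) / (1 − r_1²)
r_1² = (-0.561)² = 0.314721
Numerator = -0.334 − 0.3147 = -0.6487; denominator = 1 − 0.3147 = 0.6853
φ_{22} = -0.6487 / 0.6853 = -0.947

-0.947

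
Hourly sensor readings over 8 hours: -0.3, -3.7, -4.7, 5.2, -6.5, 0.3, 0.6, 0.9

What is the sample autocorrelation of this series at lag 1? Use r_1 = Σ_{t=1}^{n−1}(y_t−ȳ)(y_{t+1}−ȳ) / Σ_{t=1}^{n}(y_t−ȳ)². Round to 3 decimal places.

Mean ȳ = (-0.3 − 3.7 − 4.7 + 5.2 − 6.5 + 0.3 + 0.6 + 0.9)/8 = -1.0250
Deviations from mean: 0.7250, -2.6750, -3.6750, 6.2250, -5.4750, 1.3250, 1.6250, 1.9250
Σ(y_t−ȳ)(y_{t+1}−ȳ) = (-1.9394) + (9.8306) + (-22.8769) + (-34.0819) + (-7.2544) + (2.1531) + (3.1281) = -51.0406
Denominator Σ(y_t−ȳ)² = 98.0150
r_1 = -51.0406 / 98.0150 = -0.521

-0.521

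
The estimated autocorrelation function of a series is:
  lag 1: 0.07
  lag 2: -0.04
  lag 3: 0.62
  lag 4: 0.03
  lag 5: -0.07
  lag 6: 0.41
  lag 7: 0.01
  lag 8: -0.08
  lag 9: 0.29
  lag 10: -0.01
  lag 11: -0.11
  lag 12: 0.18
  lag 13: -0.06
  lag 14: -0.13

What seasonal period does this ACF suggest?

The largest autocorrelation is r_3 = 0.62, with weaker echoes at lags 6 (0.41), 9 (0.29) and 12 (0.18); the remaining lags stay at or below 0.07.
The dominant spike at lag 3 indicates a seasonal period of 3.

3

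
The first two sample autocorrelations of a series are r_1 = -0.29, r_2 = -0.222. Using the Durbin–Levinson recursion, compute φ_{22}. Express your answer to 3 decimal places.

φ_{22} = (r_2 − r_1²) / (1 − r_1²)
r_1² = (-0.29)² = 0.0841
Numerator = -0.222 − 0.0841 = -0.3061; denominator = 1 − 0.0841 = 0.9159
φ_{22} = -0.3061 / 0.9159 = -0.334

-0.334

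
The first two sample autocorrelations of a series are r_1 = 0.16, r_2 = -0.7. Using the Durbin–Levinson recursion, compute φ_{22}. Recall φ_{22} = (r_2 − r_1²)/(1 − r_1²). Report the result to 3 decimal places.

-0.745

φ_{22} = (r_2 − r_1²) / (1 − r_1²)
r_1² = (0.16)² = 0.0256
Numerator = -0.7 − 0.0256 = -0.7256; denominator = 1 − 0.0256 = 0.9744
φ_{22} = -0.7256 / 0.9744 = -0.745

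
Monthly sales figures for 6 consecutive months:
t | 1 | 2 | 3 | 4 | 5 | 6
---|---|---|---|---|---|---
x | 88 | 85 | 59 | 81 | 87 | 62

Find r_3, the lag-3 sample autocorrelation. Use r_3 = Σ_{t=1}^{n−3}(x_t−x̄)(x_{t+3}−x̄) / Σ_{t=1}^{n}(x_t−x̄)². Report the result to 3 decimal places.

0.464

Mean x̄ = (88 + 85 + 59 + 81 + 87 + 62)/6 = 77.0000
Deviations from mean: 11.0000, 8.0000, -18.0000, 4.0000, 10.0000, -15.0000
Σ(x_t−x̄)(x_{t+3}−x̄) = (44.0000) + (80.0000) + (270.0000) = 394.0000
Denominator Σ(x_t−x̄)² = 850.0000
r_3 = 394.0000 / 850.0000 = 0.464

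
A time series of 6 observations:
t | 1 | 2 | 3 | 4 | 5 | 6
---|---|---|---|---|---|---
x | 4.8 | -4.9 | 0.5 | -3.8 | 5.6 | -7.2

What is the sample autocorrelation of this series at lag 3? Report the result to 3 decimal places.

Mean x̄ = (4.8 − 4.9 + 0.5 − 3.8 + 5.6 − 7.2)/6 = -0.8333
Numerator Σ_{t=1}^{3}(x_t−x̄)(x_{t+3}−x̄) = -51.3633
Denominator Σ(x_t−x̄)² = 140.7733
r_3 = -51.3633 / 140.7733 = -0.365

-0.365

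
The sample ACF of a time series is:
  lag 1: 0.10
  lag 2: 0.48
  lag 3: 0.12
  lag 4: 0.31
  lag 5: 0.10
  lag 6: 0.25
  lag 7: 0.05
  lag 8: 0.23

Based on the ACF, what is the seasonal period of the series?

2

The largest autocorrelation is r_2 = 0.48, with weaker echoes at lags 4 (0.31), 6 (0.25) and 8 (0.23); the remaining lags stay at or below 0.12.
The dominant spike at lag 2 indicates a seasonal period of 2.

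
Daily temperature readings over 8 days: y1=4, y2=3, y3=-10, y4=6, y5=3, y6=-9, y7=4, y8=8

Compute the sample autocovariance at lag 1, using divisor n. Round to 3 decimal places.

Mean ȳ = (4 + 3 − 10 + 6 + 3 − 9 + 4 + 8)/8 = 1.1250
Deviations: 2.8750, 1.8750, -11.1250, 4.8750, 1.8750, -10.1250, 2.8750, 6.8750
Σ_{t=1}^{7}(y_t−ȳ)(y_{t+1}−ȳ) = -88.8906
γ_1 = -88.8906 / 8 = -11.111

-11.111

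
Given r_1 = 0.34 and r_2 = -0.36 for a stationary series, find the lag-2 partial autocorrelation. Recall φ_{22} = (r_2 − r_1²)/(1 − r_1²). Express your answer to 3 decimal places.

-0.538

φ_{22} = (r_2 − r_1²) / (1 − r_1²)
r_1² = (0.34)² = 0.1156
Numerator = -0.36 − 0.1156 = -0.4756; denominator = 1 − 0.1156 = 0.8844
φ_{22} = -0.4756 / 0.8844 = -0.538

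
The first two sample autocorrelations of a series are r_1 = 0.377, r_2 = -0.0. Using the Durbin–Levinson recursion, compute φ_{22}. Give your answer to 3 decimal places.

-0.166

φ_{22} = (r_2 − r_1²) / (1 − r_1²)
r_1² = (0.377)² = 0.142129
Numerator = -0.0 − 0.1421 = -0.1421; denominator = 1 − 0.1421 = 0.8579
φ_{22} = -0.1421 / 0.8579 = -0.166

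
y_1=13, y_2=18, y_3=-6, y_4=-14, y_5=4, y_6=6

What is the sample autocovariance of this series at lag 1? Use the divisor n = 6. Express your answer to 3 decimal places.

26.458

Mean ȳ = (13 + 18 − 6 − 14 + 4 + 6)/6 = 3.5000
Σ_{t=1}^{5}(y_t−ȳ)(y_{t+1}−ȳ) = 158.7500
γ_1 = 158.7500 / 6 = 26.458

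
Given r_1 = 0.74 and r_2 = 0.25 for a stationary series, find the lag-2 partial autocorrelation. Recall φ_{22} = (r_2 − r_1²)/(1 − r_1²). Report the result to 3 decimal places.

-0.658

φ_{22} = (r_2 − r_1²) / (1 − r_1²)
r_1² = (0.74)² = 0.5476
Numerator = 0.25 − 0.5476 = -0.2976; denominator = 1 − 0.5476 = 0.4524
φ_{22} = -0.2976 / 0.4524 = -0.658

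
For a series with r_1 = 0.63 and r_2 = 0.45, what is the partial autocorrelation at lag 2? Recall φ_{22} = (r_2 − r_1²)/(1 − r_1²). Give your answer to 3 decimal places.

φ_{22} = (r_2 − r_1²) / (1 − r_1²)
r_1² = (0.63)² = 0.3969
Numerator = 0.45 − 0.3969 = 0.0531; denominator = 1 − 0.3969 = 0.6031
φ_{22} = 0.0531 / 0.6031 = 0.088

0.088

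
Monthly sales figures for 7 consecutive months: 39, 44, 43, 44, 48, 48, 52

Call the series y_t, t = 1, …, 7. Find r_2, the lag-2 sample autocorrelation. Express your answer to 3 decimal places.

Mean ȳ = (39 + 44 + 43 + 44 + 48 + 48 + 52)/7 = 45.4286
Σ(y_t−ȳ)(y_{t+2}−ȳ) = (15.6122) + (2.0408) + (-6.2449) + (-3.6735) + (16.8980) = 24.6327
Denominator Σ(y_t−ȳ)² = 107.7143
r_2 = 24.6327 / 107.7143 = 0.229

0.229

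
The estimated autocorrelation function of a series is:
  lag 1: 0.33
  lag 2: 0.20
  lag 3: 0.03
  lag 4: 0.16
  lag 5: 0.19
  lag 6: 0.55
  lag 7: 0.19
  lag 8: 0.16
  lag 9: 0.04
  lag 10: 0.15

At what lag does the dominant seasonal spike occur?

The largest autocorrelation is r_6 = 0.55; the remaining lags stay at or below 0.33. The elevated value at lag 1 (0.33), dropping to 0.20 at lag 2, reflects decaying short-term dependence rather than seasonality.
The dominant spike at lag 6 indicates a seasonal period of 6.

6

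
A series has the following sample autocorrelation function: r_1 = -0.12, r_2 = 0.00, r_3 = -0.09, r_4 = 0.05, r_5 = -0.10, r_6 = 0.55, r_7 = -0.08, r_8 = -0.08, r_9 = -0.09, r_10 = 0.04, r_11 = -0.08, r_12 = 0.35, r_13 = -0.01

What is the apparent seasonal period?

The largest autocorrelation is r_6 = 0.55, with a weaker echo at lag 12 (0.35); the remaining lags stay at or below 0.05.
The dominant spike at lag 6 indicates a seasonal period of 6.

6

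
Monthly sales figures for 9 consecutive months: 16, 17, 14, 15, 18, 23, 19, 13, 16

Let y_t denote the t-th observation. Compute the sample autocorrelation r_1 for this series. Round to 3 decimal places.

0.251

Mean ȳ = (16 + 17 + 14 + 15 + 18 + 23 + 19 + 13 + 16)/9 = 16.7778
Numerator Σ_{t=1}^{8}(y_t−ȳ)(y_{t+1}−ȳ) = 17.9506
Denominator Σ(y_t−ȳ)² = 71.5556
r_1 = 17.9506 / 71.5556 = 0.251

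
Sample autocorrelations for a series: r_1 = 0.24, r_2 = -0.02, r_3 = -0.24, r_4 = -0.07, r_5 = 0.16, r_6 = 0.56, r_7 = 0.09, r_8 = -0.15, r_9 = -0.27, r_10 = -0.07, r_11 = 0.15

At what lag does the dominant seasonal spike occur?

6

The largest autocorrelation is r_6 = 0.56; the remaining lags stay at or below 0.24.
The dominant spike at lag 6 indicates a seasonal period of 6.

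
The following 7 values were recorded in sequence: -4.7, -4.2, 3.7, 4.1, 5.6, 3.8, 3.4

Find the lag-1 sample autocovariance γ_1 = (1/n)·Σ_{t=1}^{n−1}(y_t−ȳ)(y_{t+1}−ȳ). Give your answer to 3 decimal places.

7.430

Mean ȳ = (-4.7 − 4.2 + 3.7 + 4.1 + 5.6 + 3.8 + 3.4)/7 = 1.6714
Σ_{t=1}^{6}(y_t−ȳ)(y_{t+1}−ȳ) = 52.0078
γ_1 = 52.0078 / 7 = 7.430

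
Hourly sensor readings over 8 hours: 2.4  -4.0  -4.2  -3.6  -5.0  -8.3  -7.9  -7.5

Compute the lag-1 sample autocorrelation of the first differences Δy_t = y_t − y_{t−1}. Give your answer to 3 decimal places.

-0.092

First differences Δy: -6.4, -0.2, 0.6, -1.4, -3.3, 0.4, 0.4
Mean of differences = -1.4143
Numerator Σ(Δy_t−Δȳ)(Δy_{t+1}−Δȳ) = -3.7359
Denominator Σ(Δy_t−Δȳ)² = 40.5286
r_1(Δy) = -3.7359 / 40.5286 = -0.092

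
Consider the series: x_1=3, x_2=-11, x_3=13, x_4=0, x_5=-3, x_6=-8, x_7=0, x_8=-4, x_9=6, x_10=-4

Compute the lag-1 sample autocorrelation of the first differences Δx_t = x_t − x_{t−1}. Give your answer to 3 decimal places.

-0.635

First differences Δx: -14, 24, -13, -3, -5, 8, -4, 10, -10
Mean of differences = -0.7778
Numerator Σ(Δx_t−Δx̄)(Δx_{t+1}−Δx̄) = -793.3827
Denominator Σ(Δx_t−Δx̄)² = 1249.5556
r_1(Δx) = -793.3827 / 1249.5556 = -0.635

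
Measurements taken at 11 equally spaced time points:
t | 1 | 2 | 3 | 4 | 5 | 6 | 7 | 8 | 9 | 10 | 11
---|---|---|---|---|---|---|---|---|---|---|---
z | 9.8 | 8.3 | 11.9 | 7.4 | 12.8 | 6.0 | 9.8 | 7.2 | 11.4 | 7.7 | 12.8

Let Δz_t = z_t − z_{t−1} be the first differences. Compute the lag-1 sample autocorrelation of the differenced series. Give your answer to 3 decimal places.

First differences Δz: -1.5, 3.6, -4.5, 5.4, -6.8, 3.8, -2.6, 4.2, -3.7, 5.1
Mean of differences = 0.3000
Numerator Σ(Δz_t−Δz̄)(Δz_{t+1}−Δz̄) = -163.5800
Denominator Σ(Δz_t−Δz̄)² = 188.5000
r_1(Δz) = -163.5800 / 188.5000 = -0.868

-0.868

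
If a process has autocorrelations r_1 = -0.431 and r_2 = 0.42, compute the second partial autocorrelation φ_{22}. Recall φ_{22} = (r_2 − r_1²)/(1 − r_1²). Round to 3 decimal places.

0.288

φ_{22} = (r_2 − r_1²) / (1 − r_1²)
r_1² = (-0.431)² = 0.185761
Numerator = 0.42 − 0.1858 = 0.2342; denominator = 1 − 0.1858 = 0.8142
φ_{22} = 0.2342 / 0.8142 = 0.288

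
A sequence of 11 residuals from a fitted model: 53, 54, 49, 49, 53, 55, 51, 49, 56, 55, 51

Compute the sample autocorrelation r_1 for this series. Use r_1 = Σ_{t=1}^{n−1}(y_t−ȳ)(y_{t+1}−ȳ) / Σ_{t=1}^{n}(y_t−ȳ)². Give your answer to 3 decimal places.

0.016

Mean ȳ = (53 + 54 + 49 + 49 + 53 + 55 + 51 + 49 + 56 + 55 + 51)/11 = 52.2727
Numerator Σ_{t=1}^{10}(y_t−ȳ)(y_{t+1}−ȳ) = 1.1074
Denominator Σ(y_t−ȳ)² = 68.1818
r_1 = 1.1074 / 68.1818 = 0.016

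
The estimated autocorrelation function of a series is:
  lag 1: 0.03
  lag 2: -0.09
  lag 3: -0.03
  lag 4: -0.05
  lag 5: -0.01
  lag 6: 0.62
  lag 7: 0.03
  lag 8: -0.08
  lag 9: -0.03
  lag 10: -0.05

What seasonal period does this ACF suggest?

6

The largest autocorrelation is r_6 = 0.62; the remaining lags stay at or below 0.03.
The dominant spike at lag 6 indicates a seasonal period of 6.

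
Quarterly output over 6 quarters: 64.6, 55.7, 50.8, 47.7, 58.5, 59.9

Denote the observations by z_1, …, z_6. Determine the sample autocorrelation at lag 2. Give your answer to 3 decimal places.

-0.444

Mean z̄ = (64.6 + 55.7 + 50.8 + 47.7 + 58.5 + 59.9)/6 = 56.2000
Deviations from mean: 8.4000, -0.5000, -5.4000, -8.5000, 2.3000, 3.7000
Σ(z_t−z̄)(z_{t+2}−z̄) = (-45.3600) + (4.2500) + (-12.4200) + (-31.4500) = -84.9800
Denominator Σ(z_t−z̄)² = 191.2000
r_2 = -84.9800 / 191.2000 = -0.444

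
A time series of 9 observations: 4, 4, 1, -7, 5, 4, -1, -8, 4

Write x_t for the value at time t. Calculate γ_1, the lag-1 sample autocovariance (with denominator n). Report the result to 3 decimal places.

-3.235

Mean x̄ = (4 + 4 + 1 − 7 + 5 + 4 − 1 − 8 + 4)/9 = 0.6667
Σ_{t=1}^{8}(x_t−x̄)(x_{t+1}−x̄) = -29.1111
γ_1 = -29.1111 / 9 = -3.235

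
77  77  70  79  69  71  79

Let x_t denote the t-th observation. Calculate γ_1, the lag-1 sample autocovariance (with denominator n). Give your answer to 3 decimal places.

Mean x̄ = (77 + 77 + 70 + 79 + 69 + 71 + 79)/7 = 74.5714
Deviations: 2.4286, 2.4286, -4.5714, 4.4286, -5.5714, -3.5714, 4.4286
Σ_{t=1}^{6}(x_t−x̄)(x_{t+1}−x̄) = -46.0408
γ_1 = -46.0408 / 7 = -6.577

-6.577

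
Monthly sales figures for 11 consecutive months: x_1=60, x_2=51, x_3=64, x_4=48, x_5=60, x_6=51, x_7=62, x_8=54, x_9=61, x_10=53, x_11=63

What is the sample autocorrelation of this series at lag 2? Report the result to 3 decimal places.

Mean x̄ = (60 + 51 + 64 + 48 + 60 + 51 + 62 + 54 + 61 + 53 + 63)/11 = 57.0000
Numerator Σ_{t=1}^{9}(x_t−x̄)(x_{t+2}−x̄) = 239.0000
Denominator Σ(x_t−x̄)² = 322.0000
r_2 = 239.0000 / 322.0000 = 0.742

0.742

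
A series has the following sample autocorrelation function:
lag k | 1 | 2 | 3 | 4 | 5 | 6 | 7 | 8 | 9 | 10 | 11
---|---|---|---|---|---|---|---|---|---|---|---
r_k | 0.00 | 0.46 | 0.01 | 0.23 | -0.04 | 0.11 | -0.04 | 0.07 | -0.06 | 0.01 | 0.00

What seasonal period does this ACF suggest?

The largest autocorrelation is r_2 = 0.46, with a weaker echo at lag 4 (0.23); the remaining lags stay at or below 0.11.
The dominant spike at lag 2 indicates a seasonal period of 2.

2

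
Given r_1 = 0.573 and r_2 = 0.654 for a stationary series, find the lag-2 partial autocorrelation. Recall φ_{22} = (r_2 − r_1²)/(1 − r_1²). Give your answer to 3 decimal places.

φ_{22} = (r_2 − r_1²) / (1 − r_1²)
r_1² = (0.573)² = 0.328329
Numerator = 0.654 − 0.3283 = 0.3257; denominator = 1 − 0.3283 = 0.6717
φ_{22} = 0.3257 / 0.6717 = 0.485

0.485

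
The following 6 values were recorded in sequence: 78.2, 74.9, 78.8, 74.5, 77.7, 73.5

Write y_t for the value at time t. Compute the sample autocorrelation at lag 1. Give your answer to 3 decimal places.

Mean ȳ = (78.2 + 74.9 + 78.8 + 74.5 + 77.7 + 73.5)/6 = 76.2667
Deviations from mean: 1.9333, -1.3667, 2.5333, -1.7667, 1.4333, -2.7667
Σ(y_t−ȳ)(y_{t+1}−ȳ) = (-2.6422) + (-3.4622) + (-4.4756) + (-2.5322) + (-3.9656) = -17.0778
Denominator Σ(y_t−ȳ)² = 24.8533
r_1 = -17.0778 / 24.8533 = -0.687

-0.687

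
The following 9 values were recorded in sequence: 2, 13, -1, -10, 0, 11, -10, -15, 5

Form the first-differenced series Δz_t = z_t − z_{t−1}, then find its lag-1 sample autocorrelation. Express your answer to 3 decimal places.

First differences Δz: 11, -14, -9, 10, 11, -21, -5, 20
Mean of differences = 0.3750
Numerator Σ(Δz_t−Δz̄)(Δz_{t+1}−Δz̄) = -223.6406
Denominator Σ(Δz_t−Δz̄)² = 1483.8750
r_1(Δz) = -223.6406 / 1483.8750 = -0.151

-0.151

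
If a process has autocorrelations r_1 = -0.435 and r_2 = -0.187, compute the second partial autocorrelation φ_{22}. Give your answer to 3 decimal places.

φ_{22} = (r_2 − r_1²) / (1 − r_1²)
r_1² = (-0.435)² = 0.189225
Numerator = -0.187 − 0.1892 = -0.3762; denominator = 1 − 0.1892 = 0.8108
φ_{22} = -0.3762 / 0.8108 = -0.464

-0.464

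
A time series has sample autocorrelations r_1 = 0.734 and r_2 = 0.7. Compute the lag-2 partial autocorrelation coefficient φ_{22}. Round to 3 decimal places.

0.350

φ_{22} = (r_2 − r_1²) / (1 − r_1²)
r_1² = (0.734)² = 0.538756
Numerator = 0.7 − 0.5388 = 0.1612; denominator = 1 − 0.5388 = 0.4612
φ_{22} = 0.1612 / 0.4612 = 0.350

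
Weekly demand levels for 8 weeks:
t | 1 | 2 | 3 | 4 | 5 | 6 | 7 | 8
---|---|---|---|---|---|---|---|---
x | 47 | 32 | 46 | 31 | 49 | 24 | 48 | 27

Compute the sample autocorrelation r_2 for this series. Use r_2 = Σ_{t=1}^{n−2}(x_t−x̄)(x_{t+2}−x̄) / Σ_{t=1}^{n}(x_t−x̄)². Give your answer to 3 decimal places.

0.734

Mean x̄ = (47 + 32 + 46 + 31 + 49 + 24 + 48 + 27)/8 = 38.0000
Numerator Σ_{t=1}^{6}(x_t−x̄)(x_{t+2}−x̄) = 564.0000
Denominator Σ(x_t−x̄)² = 768.0000
r_2 = 564.0000 / 768.0000 = 0.734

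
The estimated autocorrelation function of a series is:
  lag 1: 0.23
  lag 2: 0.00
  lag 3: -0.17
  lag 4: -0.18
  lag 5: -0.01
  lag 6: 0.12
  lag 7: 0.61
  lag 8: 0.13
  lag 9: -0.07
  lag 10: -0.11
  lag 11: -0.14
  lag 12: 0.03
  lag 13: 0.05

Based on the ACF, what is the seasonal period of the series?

7

The largest autocorrelation is r_7 = 0.61; the remaining lags stay at or below 0.23. The elevated value at lag 1 (0.23), dropping to 0.00 at lag 2, reflects decaying short-term dependence rather than seasonality.
The dominant spike at lag 7 indicates a seasonal period of 7.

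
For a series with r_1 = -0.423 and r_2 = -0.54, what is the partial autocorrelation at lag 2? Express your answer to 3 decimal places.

-0.876

φ_{22} = (r_2 − r_1²) / (1 − r_1²)
r_1² = (-0.423)² = 0.178929
Numerator = -0.54 − 0.1789 = -0.7189; denominator = 1 − 0.1789 = 0.8211
φ_{22} = -0.7189 / 0.8211 = -0.876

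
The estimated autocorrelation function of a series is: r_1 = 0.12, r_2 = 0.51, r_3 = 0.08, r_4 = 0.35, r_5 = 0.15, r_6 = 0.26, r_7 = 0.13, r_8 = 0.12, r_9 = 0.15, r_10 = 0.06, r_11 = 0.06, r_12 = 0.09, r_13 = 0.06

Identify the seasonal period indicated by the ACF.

The largest autocorrelation is r_2 = 0.51, with weaker echoes at lags 4 (0.35) and 6 (0.26); the remaining lags stay at or below 0.15.
The dominant spike at lag 2 indicates a seasonal period of 2.

2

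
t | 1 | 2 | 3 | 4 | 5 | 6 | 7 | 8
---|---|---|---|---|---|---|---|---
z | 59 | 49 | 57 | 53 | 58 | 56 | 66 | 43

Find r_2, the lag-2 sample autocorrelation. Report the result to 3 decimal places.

0.133

Mean z̄ = (59 + 49 + 57 + 53 + 58 + 56 + 66 + 43)/8 = 55.1250
Deviations from mean: 3.8750, -6.1250, 1.8750, -2.1250, 2.8750, 0.8750, 10.8750, -12.1250
Σ(z_t−z̄)(z_{t+2}−z̄) = (7.2656) + (13.0156) + (5.3906) + (-1.8594) + (31.2656) + (-10.6094) = 44.4688
Denominator Σ(z_t−z̄)² = 334.8750
r_2 = 44.4688 / 334.8750 = 0.133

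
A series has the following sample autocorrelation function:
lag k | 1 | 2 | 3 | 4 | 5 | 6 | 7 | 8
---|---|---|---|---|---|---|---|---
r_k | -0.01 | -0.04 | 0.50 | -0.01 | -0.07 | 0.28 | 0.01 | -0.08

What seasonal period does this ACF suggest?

3

The largest autocorrelation is r_3 = 0.50, with a weaker echo at lag 6 (0.28); the remaining lags stay at or below 0.01.
The dominant spike at lag 3 indicates a seasonal period of 3.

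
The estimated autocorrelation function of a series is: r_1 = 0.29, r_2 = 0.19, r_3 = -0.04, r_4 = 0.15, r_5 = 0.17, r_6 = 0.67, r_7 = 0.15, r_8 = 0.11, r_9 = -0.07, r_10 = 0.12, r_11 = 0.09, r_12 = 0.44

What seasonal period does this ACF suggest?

The largest autocorrelation is r_6 = 0.67, with a weaker echo at lag 12 (0.44); the remaining lags stay at or below 0.29. The elevated value at lag 1 (0.29), dropping to 0.19 at lag 2, reflects decaying short-term dependence rather than seasonality.
The dominant spike at lag 6 indicates a seasonal period of 6.

6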